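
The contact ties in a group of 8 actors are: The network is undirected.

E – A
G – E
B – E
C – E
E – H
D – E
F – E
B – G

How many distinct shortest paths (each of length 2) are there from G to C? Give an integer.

1

The shortest distance is 2, and the only length-2 path is G–E–C. So there is exactly 1 shortest path.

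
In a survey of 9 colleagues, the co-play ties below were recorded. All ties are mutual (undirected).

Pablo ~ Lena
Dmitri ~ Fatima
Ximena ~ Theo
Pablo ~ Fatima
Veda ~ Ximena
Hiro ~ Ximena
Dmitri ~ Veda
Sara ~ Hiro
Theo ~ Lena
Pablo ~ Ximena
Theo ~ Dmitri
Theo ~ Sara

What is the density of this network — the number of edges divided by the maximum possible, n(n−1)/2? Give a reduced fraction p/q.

There are 12 edges and 9 nodes, so the maximum possible is C(9,2) = 36.
Density = 12/36 = 1/3.

1/3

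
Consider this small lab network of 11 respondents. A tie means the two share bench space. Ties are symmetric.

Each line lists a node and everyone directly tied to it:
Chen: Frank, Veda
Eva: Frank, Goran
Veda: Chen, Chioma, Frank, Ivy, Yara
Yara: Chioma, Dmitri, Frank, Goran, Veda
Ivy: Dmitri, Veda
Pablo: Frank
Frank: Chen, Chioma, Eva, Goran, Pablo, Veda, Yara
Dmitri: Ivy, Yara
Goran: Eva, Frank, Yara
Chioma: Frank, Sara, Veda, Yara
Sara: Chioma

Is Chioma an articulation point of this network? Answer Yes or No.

Yes

Removing Chioma leaves {Chen, Dmitri, Eva, Frank, Goran, Ivy, Pablo, Veda, and Yara} with no path to {Sara}, so the network splits into 2 components. Chioma is a cut vertex.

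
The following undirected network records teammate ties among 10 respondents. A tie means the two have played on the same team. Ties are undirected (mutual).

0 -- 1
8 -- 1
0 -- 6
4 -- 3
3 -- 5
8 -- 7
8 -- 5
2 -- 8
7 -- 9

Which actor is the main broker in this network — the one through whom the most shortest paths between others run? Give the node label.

8

Unnormalized betweenness of each node: 0:8, 1:14, 2:0, 3:8, 4:0, 5:14, 6:0, 7:8, 8:29, 9:0.
8 has the largest value, 29, making it the main broker — the node through which the most shortest paths run.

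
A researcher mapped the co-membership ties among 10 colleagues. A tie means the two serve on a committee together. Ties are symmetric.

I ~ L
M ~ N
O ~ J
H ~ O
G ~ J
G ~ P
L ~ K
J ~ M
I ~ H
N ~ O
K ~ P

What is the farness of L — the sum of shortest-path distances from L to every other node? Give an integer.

25

Distances from L: G:3, H:2, I:1, J:4, K:1, M:5, N:4, O:3, P:2.
Sum = 3 + 2 + 1 + 4 + 1 + 5 + 4 + 3 + 2 = 25.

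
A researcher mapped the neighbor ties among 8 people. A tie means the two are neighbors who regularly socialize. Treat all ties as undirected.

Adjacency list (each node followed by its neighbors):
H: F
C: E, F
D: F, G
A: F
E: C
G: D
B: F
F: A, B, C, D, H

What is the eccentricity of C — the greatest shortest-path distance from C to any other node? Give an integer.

Distances from C: A:2, B:2, D:2, E:1, F:1, G:3, H:2.
The largest is 3 (to G), so the eccentricity of C is 3.

3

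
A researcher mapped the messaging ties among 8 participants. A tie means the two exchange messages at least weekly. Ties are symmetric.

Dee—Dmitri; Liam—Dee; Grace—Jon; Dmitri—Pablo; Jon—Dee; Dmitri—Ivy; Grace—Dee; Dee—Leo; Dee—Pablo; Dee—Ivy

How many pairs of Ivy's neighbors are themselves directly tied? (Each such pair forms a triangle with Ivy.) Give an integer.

1

Ivy's neighbors: Dee and Dmitri.
Neighbor pairs that are themselves tied: Ivy–Dee–Dmitri. Each forms one triangle with Ivy, for 1 in total.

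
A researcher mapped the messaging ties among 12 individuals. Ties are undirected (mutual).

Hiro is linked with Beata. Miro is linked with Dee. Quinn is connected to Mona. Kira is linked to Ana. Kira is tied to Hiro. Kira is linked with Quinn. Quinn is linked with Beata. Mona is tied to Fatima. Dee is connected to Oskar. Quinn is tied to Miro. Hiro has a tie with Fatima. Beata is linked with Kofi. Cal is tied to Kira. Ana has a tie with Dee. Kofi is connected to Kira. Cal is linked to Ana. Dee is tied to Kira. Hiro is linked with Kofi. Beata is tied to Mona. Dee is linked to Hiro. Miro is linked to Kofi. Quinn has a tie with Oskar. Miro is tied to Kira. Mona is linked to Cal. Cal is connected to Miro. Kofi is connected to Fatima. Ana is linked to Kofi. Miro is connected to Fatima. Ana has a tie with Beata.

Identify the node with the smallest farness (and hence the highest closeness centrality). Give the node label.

Farness (sum of distances to all others) for each node — Ana:17, Beata:17, Cal:19, Dee:18, Fatima:19, Hiro:17, Kira:15, Kofi:17, Miro:16, Mona:19, Oskar:23, Quinn:17.
The smallest farness is 15, for Kira, so Kira has the highest closeness.

Kira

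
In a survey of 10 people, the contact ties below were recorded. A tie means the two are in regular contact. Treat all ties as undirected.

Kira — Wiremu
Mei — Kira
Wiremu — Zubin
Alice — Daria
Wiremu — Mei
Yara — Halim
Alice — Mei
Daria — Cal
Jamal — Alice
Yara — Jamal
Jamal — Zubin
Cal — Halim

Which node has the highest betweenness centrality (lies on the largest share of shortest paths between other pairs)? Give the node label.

Alice

Unnormalized betweenness of each node: Alice:85/6, Cal:17/6, Daria:19/3, Halim:5/2, Jamal:73/6, Kira:0, Mei:23/3, Wiremu:10/3, Yara:17/3, Zubin:13/3.
Alice has the largest value, 85/6, making it the main broker — the node through which the most shortest paths run.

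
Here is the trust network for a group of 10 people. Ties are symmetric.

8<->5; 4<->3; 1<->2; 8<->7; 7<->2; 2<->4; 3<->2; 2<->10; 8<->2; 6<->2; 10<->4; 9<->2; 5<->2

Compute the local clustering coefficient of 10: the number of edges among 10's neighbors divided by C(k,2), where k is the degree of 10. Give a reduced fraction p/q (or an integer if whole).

1

10's neighbors: 2 and 4 (k = 2).
Possible neighbor pairs: C(2,2) = 1. Edges among them: 2–4 → e = 1.
Clustering(10) = 1/1.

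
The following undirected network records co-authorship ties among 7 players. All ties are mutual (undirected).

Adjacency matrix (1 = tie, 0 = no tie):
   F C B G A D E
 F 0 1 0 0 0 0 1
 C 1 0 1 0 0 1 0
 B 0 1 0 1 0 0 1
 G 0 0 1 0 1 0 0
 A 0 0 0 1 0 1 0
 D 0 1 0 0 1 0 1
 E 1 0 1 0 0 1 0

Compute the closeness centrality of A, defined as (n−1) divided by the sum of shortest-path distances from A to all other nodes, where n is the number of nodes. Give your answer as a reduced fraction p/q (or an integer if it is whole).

6/11

Distances from A: B:2, C:2, D:1, E:2, F:3, G:1. Sum = 11.
n = 7, so closeness = 6/11.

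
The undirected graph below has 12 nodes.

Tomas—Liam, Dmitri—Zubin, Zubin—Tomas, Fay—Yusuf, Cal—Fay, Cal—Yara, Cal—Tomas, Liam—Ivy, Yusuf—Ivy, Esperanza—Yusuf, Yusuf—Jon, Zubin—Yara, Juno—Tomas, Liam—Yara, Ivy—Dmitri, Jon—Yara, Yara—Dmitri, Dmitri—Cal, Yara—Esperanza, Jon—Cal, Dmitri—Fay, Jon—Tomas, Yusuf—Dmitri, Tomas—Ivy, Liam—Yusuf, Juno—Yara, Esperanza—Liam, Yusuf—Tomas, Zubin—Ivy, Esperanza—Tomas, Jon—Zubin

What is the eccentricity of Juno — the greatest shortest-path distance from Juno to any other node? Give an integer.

Distances from Juno: Cal:2, Dmitri:2, Esperanza:2, Fay:3, Ivy:2, Jon:2, Liam:2, Tomas:1, Yara:1, Yusuf:2, Zubin:2.
The largest is 3 (to Fay), so the eccentricity of Juno is 3.

3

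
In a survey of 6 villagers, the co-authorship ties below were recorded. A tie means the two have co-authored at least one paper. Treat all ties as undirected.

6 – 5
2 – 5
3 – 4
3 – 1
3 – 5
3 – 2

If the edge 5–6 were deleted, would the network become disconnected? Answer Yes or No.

Without the 5–6 edge there is no alternate route between 5 and 6, so the network disconnects. It is a bridge.

Yes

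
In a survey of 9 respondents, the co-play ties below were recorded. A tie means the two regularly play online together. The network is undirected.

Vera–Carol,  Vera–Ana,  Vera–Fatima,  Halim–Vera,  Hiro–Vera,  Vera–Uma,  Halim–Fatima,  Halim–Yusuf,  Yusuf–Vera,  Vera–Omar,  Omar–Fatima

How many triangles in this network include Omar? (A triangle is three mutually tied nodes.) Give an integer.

Omar's neighbors: Fatima and Vera.
Neighbor pairs that are themselves tied: Omar–Fatima–Vera. Each forms one triangle with Omar, for 1 in total.

1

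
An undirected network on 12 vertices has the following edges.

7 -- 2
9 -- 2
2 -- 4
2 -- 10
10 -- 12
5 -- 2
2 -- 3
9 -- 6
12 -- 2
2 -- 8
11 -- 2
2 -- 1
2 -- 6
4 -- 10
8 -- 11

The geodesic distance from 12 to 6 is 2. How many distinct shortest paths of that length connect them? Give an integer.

1

The shortest distance is 2, and the only length-2 path is 12–2–6. So there is exactly 1 shortest path.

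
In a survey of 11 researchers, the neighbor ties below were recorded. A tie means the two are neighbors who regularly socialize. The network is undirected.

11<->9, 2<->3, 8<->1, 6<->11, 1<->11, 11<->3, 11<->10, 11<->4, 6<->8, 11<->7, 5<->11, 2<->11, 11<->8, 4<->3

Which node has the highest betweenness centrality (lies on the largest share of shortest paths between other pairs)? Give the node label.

11

Unnormalized betweenness of each node: 1:0, 2:0, 3:1/2, 4:0, 5:0, 6:0, 7:0, 8:1/2, 9:0, 10:0, 11:40.
11 has the largest value, 40, making it the main broker — the node through which the most shortest paths run.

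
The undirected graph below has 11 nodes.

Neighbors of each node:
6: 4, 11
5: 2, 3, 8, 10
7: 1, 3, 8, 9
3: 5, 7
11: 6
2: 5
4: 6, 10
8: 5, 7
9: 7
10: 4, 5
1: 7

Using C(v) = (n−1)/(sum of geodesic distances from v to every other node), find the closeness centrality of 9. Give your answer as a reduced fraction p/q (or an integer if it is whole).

5/18

Distances from 9: 1:2, 2:4, 3:2, 4:5, 5:3, 6:6, 7:1, 8:2, 10:4, 11:7. Sum = 36.
n = 11, so closeness = 10/36 = 5/18.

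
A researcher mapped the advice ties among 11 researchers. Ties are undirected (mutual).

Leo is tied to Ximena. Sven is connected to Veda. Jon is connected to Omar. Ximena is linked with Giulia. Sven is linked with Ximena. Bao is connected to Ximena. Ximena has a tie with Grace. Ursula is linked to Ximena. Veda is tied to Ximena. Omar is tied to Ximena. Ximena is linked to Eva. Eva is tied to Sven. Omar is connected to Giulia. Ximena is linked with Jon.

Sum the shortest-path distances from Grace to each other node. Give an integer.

Distances from Grace: Bao:2, Eva:2, Giulia:2, Jon:2, Leo:2, Omar:2, Sven:2, Ursula:2, Veda:2, Ximena:1.
Sum = 2 + 2 + 2 + 2 + 2 + 2 + 2 + 2 + 2 + 1 = 19.

19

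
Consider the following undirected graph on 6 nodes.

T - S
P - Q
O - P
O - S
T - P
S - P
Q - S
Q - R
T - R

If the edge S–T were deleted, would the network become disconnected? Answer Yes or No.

Even without that edge, S still reaches T via S – P – T, so the network stays connected. Not a bridge.

No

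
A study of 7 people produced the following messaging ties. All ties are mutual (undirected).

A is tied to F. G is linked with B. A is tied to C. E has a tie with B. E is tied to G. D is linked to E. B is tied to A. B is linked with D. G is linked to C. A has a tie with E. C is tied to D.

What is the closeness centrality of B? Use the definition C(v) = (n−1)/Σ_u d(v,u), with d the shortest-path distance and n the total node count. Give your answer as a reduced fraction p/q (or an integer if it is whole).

3/4

Distances from B: A:1, C:2, D:1, E:1, F:2, G:1. Sum = 8.
n = 7, so closeness = 6/8 = 3/4.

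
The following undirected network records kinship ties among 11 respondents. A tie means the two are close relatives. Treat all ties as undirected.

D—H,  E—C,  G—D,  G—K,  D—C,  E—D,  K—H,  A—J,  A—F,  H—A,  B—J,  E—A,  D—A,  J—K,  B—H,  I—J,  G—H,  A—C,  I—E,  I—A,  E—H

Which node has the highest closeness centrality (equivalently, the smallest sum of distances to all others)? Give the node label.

Farness (sum of distances to all others) for each node — A:13, B:20, C:19, D:15, E:15, F:22, G:19, H:14, I:18, J:16, K:19.
The smallest farness is 13, for A, so A has the highest closeness.

A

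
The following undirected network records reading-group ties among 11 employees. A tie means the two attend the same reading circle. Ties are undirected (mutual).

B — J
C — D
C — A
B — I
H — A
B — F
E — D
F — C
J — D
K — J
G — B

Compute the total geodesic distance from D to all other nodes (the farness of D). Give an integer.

20

Distances from D: A:2, B:2, C:1, E:1, F:2, G:3, H:3, I:3, J:1, K:2.
Sum = 2 + 2 + 1 + 1 + 2 + 3 + 3 + 3 + 1 + 2 = 20.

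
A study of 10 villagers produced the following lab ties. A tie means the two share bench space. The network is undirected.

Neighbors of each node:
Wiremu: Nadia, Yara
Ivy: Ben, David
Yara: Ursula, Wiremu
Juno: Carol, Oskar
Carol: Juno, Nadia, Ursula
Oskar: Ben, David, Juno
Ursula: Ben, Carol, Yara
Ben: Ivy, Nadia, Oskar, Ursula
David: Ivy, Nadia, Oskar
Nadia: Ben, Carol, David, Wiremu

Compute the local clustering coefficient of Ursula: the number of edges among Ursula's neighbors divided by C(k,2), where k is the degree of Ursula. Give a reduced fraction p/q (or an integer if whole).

0

Ursula's neighbors: Ben, Carol, and Yara (k = 3).
Possible neighbor pairs: C(3,2) = 3. Edges among them: none → e = 0.
Clustering(Ursula) = 0/3 = 0.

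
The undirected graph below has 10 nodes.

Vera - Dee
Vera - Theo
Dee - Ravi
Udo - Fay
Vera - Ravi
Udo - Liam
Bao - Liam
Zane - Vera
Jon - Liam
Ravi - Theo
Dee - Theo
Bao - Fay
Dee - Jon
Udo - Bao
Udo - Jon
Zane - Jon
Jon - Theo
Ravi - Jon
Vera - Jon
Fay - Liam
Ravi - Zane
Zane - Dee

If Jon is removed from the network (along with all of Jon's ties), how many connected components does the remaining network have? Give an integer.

2

Without Jon, the remaining ties split the others into: {Dee, Ravi, Theo, Vera, Zane}; {Bao, Fay, Liam, Udo}.
That's 2 separate components.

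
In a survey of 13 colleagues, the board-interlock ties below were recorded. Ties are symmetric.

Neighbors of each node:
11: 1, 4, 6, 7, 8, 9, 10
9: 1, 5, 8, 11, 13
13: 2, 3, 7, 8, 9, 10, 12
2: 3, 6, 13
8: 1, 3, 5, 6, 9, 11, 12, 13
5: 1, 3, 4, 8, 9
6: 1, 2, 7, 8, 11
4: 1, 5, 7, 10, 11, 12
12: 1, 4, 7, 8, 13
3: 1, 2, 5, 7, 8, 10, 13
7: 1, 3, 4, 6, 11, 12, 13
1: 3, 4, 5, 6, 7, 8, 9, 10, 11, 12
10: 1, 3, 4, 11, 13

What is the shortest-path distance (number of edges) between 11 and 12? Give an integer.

2

One shortest route is 11 – 8 – 12, which uses 2 edges, and 11 and 12 are not directly tied, so nothing shorter exists. So d(11,12) = 2.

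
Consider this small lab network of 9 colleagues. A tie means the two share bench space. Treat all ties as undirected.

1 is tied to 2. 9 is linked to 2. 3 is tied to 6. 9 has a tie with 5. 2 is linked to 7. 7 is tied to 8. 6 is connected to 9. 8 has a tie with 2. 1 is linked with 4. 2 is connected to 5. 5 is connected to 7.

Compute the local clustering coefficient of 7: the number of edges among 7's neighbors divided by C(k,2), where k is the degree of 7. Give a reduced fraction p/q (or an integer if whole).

2/3

7's neighbors: 2, 5, and 8 (k = 3).
Possible neighbor pairs: C(3,2) = 3. Edges among them: 2–5, 2–8 → e = 2.
Clustering(7) = 2/3.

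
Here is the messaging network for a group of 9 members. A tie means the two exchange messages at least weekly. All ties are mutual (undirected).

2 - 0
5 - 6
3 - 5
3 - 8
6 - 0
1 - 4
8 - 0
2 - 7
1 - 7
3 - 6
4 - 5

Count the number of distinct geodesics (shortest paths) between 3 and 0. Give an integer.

2

The shortest distance is 2. The length-2 paths are: 3–6–0; 3–8–0.
That gives 2 distinct shortest paths.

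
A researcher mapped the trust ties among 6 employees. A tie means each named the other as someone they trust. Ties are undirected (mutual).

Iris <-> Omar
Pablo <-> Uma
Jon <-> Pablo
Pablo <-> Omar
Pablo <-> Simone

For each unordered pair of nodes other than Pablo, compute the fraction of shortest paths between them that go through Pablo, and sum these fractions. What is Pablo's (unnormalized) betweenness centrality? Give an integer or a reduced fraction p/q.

Pairs whose geodesics pass through Pablo — Uma–Iris: 1; Uma–Simone: 1; Uma–Jon: 1; Uma–Omar: 1; Iris–Simone: 1; Iris–Jon: 1; Simone–Jon: 1; Simone–Omar: 1; Jon–Omar: 1.
All other pairs contribute 0.
Summing the contributions gives betweenness(Pablo) = 9.

9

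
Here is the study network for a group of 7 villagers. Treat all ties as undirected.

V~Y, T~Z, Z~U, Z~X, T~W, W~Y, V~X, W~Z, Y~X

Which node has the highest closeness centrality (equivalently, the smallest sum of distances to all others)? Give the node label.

Z

Farness (sum of distances to all others) for each node — T:11, U:13, V:12, W:9, X:9, Y:10, Z:8.
The smallest farness is 8, for Z, so Z has the highest closeness.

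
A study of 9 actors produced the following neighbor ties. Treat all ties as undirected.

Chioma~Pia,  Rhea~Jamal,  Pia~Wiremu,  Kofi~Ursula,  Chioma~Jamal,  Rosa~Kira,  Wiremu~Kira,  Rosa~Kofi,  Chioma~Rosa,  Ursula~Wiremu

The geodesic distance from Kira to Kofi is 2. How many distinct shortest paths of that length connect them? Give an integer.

The shortest distance is 2, and the only length-2 path is Kira–Rosa–Kofi. So there is exactly 1 shortest path.

1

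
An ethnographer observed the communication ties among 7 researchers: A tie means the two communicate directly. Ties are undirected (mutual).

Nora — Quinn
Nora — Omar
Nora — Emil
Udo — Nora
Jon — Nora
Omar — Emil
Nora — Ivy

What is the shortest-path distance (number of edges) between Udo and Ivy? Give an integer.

2

One shortest route is Udo – Nora – Ivy, which uses 2 edges, and Udo and Ivy are not directly tied, so nothing shorter exists. So d(Udo,Ivy) = 2.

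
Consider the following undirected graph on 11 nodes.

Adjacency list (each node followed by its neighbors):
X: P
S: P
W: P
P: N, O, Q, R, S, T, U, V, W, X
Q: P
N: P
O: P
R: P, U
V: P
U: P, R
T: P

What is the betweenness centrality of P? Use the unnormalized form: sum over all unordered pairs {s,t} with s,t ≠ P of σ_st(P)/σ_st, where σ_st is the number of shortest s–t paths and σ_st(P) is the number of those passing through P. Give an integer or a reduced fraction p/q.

Pairs whose geodesics pass through P — R–S: 1; R–T: 1; R–Q: 1; R–W: 1; R–V: 1; R–N: 1; R–X: 1; R–O: 1; U–S: 1; U–T: 1; U–Q: 1; U–W: 1; U–V: 1; U–N: 1 … (+30 more pairs).
All other pairs contribute 0.
Summing the contributions gives betweenness(P) = 44.

44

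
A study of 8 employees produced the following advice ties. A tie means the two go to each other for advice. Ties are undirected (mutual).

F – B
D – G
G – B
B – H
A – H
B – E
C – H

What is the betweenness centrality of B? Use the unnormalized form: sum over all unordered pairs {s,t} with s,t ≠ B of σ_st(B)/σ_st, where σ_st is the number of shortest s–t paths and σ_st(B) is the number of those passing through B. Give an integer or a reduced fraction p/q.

Pairs whose geodesics pass through B — C–G: 1; C–E: 1; C–F: 1; C–D: 1; A–G: 1; A–E: 1; A–F: 1; A–D: 1; G–E: 1; G–H: 1; G–F: 1; E–H: 1; E–F: 1; E–D: 1 … (+3 more pairs).
All other pairs contribute 0.
Summing the contributions gives betweenness(B) = 17.

17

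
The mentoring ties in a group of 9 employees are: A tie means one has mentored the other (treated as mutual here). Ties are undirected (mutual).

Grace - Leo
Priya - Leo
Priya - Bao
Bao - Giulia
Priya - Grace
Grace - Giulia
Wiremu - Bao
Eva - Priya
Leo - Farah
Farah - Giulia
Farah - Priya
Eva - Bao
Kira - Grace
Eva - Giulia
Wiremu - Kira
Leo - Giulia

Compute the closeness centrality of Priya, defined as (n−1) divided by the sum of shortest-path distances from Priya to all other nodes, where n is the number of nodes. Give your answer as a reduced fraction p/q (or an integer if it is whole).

8/11

Distances from Priya: Bao:1, Eva:1, Farah:1, Giulia:2, Grace:1, Kira:2, Leo:1, Wiremu:2. Sum = 11.
n = 9, so closeness = 8/11.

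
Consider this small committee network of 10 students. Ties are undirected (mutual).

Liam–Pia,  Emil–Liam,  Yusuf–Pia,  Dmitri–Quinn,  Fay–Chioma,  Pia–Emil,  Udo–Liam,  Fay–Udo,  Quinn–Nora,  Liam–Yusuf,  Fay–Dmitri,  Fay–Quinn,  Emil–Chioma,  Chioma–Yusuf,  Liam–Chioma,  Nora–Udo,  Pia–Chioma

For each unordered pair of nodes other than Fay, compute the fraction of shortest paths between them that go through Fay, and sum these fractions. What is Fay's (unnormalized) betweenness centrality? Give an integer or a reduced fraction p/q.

Pairs whose geodesics pass through Fay — Nora–Chioma: 2/3; Quinn–Udo: 1/2; Quinn–Pia: 1; Quinn–Emil: 1; Quinn–Liam: 2/3; Quinn–Chioma: 1; Quinn–Yusuf: 1; Dmitri–Udo: 1; Dmitri–Pia: 1; Dmitri–Emil: 1; Dmitri–Liam: 2/2; Dmitri–Chioma: 1; Dmitri–Yusuf: 1; Udo–Chioma: 1/2.
All other pairs contribute 0.
Summing the contributions gives betweenness(Fay) = 37/3.

37/3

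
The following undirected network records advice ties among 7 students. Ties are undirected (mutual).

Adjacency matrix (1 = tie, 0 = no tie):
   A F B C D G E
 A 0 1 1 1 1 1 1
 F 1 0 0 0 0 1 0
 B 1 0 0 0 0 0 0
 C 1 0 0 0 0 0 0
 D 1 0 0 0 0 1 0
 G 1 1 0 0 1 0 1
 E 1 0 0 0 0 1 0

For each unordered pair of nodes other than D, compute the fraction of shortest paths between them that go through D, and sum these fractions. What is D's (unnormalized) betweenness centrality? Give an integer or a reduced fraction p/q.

No shortest path between any pair of other nodes passes through D.
Summing the contributions gives betweenness(D) = 0.

0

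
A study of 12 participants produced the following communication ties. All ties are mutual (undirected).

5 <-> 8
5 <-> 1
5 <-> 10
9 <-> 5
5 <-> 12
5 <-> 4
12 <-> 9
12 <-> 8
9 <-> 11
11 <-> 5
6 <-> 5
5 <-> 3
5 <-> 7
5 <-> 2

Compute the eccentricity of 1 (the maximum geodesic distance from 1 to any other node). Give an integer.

2

Distances from 1: 2:2, 3:2, 4:2, 5:1, 6:2, 7:2, 8:2, 9:2, 10:2, 11:2, 12:2.
The largest is 2 (to 2, 3, 9, 7, 6, 4, 12, 11, 8, and 10), so the eccentricity of 1 is 2.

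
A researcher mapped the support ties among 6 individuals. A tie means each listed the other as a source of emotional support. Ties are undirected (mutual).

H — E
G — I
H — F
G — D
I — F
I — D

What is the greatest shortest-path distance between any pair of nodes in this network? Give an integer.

4

Eccentricity of each node (its greatest distance to any other): D:4, E:4, F:2, G:4, H:3, I:3.
The maximum eccentricity is 4, realized for instance by the pair G–E via G – I – F – H – E. So the diameter is 4.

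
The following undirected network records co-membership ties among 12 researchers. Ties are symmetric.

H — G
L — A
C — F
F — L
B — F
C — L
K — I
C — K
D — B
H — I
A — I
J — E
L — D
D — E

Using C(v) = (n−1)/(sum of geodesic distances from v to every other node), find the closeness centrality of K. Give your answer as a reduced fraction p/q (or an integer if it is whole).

11/28

Distances from K: A:2, B:3, C:1, D:3, E:4, F:2, G:3, H:2, I:1, J:5, L:2. Sum = 28.
n = 12, so closeness = 11/28.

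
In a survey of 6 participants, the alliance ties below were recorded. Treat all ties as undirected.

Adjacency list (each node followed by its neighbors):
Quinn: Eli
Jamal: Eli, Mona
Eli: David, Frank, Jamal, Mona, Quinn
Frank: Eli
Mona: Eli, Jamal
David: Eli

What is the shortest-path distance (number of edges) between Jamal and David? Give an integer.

2

One shortest route is Jamal – Eli – David, which uses 2 edges, and Jamal and David are not directly tied, so nothing shorter exists. So d(Jamal,David) = 2.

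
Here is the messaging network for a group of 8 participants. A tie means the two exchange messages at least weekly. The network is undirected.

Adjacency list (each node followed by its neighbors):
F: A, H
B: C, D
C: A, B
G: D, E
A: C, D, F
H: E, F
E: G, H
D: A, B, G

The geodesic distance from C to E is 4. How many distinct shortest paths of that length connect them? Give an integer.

The shortest distance is 4. The length-4 paths are: C–A–D–G–E; C–B–D–G–E; C–A–F–H–E.
That gives 3 distinct shortest paths.

3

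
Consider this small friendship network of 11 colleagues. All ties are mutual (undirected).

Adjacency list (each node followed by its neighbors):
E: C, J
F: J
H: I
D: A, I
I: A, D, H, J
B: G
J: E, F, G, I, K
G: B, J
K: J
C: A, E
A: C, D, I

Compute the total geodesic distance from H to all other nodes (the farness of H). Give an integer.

Distances from H: A:2, B:4, C:3, D:2, E:3, F:3, G:3, I:1, J:2, K:3.
Sum = 2 + 4 + 3 + 2 + 3 + 3 + 3 + 1 + 2 + 3 = 26.

26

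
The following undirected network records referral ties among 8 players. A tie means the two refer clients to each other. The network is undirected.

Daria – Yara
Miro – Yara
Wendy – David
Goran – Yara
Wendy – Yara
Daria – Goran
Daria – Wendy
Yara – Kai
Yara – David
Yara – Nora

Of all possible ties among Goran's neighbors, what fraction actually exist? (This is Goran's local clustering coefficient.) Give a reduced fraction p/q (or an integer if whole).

1

Goran's neighbors: Daria and Yara (k = 2).
Possible neighbor pairs: C(2,2) = 1. Edges among them: Daria–Yara → e = 1.
Clustering(Goran) = 1/1.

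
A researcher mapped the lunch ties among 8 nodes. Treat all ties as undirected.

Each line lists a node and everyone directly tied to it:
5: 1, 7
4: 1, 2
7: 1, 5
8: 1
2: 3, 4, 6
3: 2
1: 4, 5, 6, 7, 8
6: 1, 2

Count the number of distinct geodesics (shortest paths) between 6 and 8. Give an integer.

1

The shortest distance is 2, and the only length-2 path is 6–1–8. So there is exactly 1 shortest path.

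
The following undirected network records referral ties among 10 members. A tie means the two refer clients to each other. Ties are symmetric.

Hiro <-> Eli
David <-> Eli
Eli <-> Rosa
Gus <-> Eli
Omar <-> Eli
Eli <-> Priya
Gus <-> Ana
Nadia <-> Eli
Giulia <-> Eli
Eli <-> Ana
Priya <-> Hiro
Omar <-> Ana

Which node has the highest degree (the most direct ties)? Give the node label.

Degrees — Ana:3, David:1, Eli:9, Giulia:1, Gus:2, Hiro:2, Nadia:1, Omar:2, Priya:2, Rosa:1.
The maximum is 9, attained only by Eli.

Eli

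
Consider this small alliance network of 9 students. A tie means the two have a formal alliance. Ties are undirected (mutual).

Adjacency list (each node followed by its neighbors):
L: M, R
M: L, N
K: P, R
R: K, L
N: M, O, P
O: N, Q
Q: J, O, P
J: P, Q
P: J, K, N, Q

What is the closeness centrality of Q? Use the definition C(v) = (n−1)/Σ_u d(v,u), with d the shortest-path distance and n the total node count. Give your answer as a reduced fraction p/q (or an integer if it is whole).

8/17

Distances from Q: J:1, K:2, L:4, M:3, N:2, O:1, P:1, R:3. Sum = 17.
n = 9, so closeness = 8/17.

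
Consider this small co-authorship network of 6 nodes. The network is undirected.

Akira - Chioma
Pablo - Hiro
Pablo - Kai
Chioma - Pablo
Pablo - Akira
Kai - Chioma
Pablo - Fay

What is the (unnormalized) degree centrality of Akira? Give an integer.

2

Akira is directly tied to Chioma and Pablo. That is 2 neighbors, so the degree of Akira is 2.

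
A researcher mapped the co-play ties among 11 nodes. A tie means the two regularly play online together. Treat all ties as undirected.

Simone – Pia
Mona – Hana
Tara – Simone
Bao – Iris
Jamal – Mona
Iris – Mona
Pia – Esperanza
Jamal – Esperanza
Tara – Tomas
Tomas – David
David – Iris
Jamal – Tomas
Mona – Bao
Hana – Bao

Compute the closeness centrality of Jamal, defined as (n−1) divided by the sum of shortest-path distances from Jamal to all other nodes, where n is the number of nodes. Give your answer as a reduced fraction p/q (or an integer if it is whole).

Distances from Jamal: Bao:2, David:2, Esperanza:1, Hana:2, Iris:2, Mona:1, Pia:2, Simone:3, Tara:2, Tomas:1. Sum = 18.
n = 11, so closeness = 10/18 = 5/9.

5/9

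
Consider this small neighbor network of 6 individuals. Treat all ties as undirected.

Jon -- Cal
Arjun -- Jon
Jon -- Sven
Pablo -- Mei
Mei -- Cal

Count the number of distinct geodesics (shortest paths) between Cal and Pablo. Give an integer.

1

The shortest distance is 2, and the only length-2 path is Cal–Mei–Pablo. So there is exactly 1 shortest path.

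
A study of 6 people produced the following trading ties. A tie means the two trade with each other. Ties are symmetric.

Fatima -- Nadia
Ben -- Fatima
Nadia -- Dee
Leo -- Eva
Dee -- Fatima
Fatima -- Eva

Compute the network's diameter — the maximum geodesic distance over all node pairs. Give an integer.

Eccentricity of each node (its greatest distance to any other): Ben:3, Dee:3, Eva:2, Fatima:2, Leo:3, Nadia:3.
The maximum eccentricity is 3, realized for instance by the pair Ben–Leo via Ben – Fatima – Eva – Leo. So the diameter is 3.

3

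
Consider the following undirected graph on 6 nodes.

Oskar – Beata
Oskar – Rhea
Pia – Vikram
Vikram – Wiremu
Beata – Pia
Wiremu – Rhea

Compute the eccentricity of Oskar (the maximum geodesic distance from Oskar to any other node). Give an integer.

3

Distances from Oskar: Beata:1, Pia:2, Rhea:1, Vikram:3, Wiremu:2.
The largest is 3 (to Vikram), so the eccentricity of Oskar is 3.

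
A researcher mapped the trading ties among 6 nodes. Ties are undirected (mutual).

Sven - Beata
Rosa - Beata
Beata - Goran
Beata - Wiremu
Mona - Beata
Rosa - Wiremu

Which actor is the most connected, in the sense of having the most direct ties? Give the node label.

Degrees — Beata:5, Goran:1, Mona:1, Rosa:2, Sven:1, Wiremu:2.
The maximum is 5, attained only by Beata.

Beata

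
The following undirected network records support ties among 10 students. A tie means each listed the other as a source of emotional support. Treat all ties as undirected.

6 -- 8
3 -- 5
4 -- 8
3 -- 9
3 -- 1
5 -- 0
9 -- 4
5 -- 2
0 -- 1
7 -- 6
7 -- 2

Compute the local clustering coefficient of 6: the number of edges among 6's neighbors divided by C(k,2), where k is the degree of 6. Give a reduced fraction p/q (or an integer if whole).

0

6's neighbors: 7 and 8 (k = 2).
Possible neighbor pairs: C(2,2) = 1. Edges among them: none → e = 0.
Clustering(6) = 0/1.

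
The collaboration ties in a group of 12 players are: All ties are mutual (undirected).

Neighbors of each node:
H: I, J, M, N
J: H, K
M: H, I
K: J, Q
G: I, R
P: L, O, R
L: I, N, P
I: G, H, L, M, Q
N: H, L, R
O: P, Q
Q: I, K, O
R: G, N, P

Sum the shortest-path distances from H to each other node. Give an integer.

20

Distances from H: G:2, I:1, J:1, K:2, L:2, M:1, N:1, O:3, P:3, Q:2, R:2.
Sum = 2 + 1 + 1 + 2 + 2 + 1 + 1 + 3 + 3 + 2 + 2 = 20.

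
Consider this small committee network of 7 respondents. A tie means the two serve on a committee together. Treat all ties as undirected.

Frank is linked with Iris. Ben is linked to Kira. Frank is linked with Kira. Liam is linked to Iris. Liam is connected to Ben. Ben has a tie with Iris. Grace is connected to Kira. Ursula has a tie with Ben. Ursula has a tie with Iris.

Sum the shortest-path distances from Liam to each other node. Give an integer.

Distances from Liam: Ben:1, Frank:2, Grace:3, Iris:1, Kira:2, Ursula:2.
Sum = 1 + 2 + 3 + 1 + 2 + 2 = 11.

11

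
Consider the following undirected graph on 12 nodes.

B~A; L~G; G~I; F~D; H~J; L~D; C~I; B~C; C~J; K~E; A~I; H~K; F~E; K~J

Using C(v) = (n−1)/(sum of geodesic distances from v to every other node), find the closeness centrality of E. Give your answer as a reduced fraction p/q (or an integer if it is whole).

Distances from E: A:5, B:4, C:3, D:2, F:1, G:4, H:2, I:4, J:2, K:1, L:3. Sum = 31.
n = 12, so closeness = 11/31.

11/31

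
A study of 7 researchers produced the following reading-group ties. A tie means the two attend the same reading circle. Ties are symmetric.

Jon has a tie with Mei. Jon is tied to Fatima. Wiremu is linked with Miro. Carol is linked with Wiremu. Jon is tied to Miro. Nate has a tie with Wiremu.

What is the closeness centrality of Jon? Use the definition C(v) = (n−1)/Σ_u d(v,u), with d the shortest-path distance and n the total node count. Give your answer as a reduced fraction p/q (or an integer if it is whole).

Distances from Jon: Carol:3, Fatima:1, Mei:1, Miro:1, Nate:3, Wiremu:2. Sum = 11.
n = 7, so closeness = 6/11.

6/11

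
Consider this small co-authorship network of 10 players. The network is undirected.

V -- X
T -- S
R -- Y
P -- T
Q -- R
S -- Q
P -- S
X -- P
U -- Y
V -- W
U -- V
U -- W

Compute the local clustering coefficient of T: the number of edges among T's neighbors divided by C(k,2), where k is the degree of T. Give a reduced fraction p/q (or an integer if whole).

1

T's neighbors: P and S (k = 2).
Possible neighbor pairs: C(2,2) = 1. Edges among them: P–S → e = 1.
Clustering(T) = 1/1.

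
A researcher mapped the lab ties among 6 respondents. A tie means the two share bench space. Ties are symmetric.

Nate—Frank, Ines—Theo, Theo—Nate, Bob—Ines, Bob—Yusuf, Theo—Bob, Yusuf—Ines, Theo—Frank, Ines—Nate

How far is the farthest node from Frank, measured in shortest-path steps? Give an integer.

3

Distances from Frank: Bob:2, Ines:2, Nate:1, Theo:1, Yusuf:3.
The largest is 3 (to Yusuf), so the eccentricity of Frank is 3.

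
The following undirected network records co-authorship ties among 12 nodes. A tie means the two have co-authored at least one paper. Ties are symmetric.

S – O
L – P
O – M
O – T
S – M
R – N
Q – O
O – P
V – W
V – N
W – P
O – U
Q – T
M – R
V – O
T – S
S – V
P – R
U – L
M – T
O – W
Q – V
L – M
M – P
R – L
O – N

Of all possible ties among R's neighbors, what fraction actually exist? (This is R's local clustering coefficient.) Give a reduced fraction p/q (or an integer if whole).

R's neighbors: L, M, N, and P (k = 4).
Possible neighbor pairs: C(4,2) = 6. Edges among them: L–M, L–P, M–P → e = 3.
Clustering(R) = 3/6 = 1/2.

1/2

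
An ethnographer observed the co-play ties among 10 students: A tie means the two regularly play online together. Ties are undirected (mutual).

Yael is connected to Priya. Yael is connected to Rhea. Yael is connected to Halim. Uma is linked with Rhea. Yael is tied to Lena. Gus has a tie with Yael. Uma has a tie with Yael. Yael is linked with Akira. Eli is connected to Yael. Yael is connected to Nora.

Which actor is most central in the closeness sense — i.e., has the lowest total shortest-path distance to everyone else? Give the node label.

Yael

Farness (sum of distances to all others) for each node — Akira:17, Eli:17, Gus:17, Halim:17, Lena:17, Nora:17, Priya:17, Rhea:16, Uma:16, Yael:9.
The smallest farness is 9, for Yael, so Yael has the highest closeness.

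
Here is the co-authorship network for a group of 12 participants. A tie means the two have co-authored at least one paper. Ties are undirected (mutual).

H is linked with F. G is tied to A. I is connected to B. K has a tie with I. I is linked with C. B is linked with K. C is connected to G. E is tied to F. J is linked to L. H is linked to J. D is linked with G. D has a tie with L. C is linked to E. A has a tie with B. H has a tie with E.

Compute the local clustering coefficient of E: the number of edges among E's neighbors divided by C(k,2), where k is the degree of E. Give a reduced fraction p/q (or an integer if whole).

E's neighbors: C, F, and H (k = 3).
Possible neighbor pairs: C(3,2) = 3. Edges among them: F–H → e = 1.
Clustering(E) = 1/3.

1/3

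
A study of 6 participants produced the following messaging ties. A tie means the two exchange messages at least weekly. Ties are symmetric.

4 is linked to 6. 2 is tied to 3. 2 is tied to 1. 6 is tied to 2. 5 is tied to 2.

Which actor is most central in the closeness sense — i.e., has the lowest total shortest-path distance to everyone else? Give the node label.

Farness (sum of distances to all others) for each node — 1:10, 2:6, 3:10, 4:12, 5:10, 6:8.
The smallest farness is 6, for 2, so 2 has the highest closeness.

2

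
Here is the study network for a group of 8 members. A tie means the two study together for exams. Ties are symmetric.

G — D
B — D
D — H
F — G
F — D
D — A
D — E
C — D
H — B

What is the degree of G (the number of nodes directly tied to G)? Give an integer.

2

G is directly tied to D and F. That is 2 neighbors, so the degree of G is 2.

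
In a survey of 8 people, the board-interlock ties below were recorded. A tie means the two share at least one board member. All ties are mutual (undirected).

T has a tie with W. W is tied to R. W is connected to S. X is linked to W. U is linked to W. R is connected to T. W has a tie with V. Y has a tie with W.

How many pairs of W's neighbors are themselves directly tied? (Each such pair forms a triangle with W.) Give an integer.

W's neighbors: R, S, T, U, V, X, and Y.
Neighbor pairs that are themselves tied: W–R–T. Each forms one triangle with W, for 1 in total.

1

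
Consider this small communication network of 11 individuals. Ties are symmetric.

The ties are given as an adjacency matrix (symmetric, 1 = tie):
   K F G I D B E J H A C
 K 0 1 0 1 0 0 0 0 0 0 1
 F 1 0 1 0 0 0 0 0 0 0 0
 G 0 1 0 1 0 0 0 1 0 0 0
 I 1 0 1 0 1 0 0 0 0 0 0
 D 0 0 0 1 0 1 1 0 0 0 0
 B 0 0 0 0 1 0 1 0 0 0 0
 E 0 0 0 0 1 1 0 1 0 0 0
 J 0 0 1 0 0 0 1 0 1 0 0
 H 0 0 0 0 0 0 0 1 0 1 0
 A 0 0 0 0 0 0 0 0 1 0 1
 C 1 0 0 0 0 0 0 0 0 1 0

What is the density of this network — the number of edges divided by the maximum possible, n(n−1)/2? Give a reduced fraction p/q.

14/55

There are 14 edges and 11 nodes, so the maximum possible is C(11,2) = 55.
Density = 14/55.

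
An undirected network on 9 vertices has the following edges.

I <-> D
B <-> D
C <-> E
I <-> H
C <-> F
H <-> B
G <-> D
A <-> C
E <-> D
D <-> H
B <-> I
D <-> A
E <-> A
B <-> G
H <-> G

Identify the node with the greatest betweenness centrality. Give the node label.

Unnormalized betweenness of each node: A:5, B:1/3, C:7, D:49/3, E:5, F:0, G:0, H:1/3, I:0.
D has the largest value, 49/3, making it the main broker — the node through which the most shortest paths run.

D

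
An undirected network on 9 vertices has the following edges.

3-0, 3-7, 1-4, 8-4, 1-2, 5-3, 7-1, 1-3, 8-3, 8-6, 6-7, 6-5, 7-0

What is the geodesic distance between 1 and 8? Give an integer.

One shortest route is 1 – 3 – 8, which uses 2 edges, and 1 and 8 are not directly tied, so nothing shorter exists. So d(1,8) = 2.

2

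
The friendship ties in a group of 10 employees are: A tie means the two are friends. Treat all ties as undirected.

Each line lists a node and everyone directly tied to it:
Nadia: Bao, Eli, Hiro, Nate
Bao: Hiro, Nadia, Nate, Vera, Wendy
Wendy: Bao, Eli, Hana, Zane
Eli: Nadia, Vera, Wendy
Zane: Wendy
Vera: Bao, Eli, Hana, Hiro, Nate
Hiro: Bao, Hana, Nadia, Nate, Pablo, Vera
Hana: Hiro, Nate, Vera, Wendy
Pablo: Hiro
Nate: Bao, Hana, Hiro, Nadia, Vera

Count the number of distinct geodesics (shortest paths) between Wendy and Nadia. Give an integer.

The shortest distance is 2. The length-2 paths are: Wendy–Eli–Nadia; Wendy–Bao–Nadia.
That gives 2 distinct shortest paths.

2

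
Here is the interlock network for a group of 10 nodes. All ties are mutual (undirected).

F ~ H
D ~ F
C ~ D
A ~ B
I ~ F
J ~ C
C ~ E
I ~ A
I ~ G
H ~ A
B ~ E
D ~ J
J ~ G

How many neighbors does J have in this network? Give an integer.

J is directly tied to C, D, and G. That is 3 neighbors, so the degree of J is 3.

3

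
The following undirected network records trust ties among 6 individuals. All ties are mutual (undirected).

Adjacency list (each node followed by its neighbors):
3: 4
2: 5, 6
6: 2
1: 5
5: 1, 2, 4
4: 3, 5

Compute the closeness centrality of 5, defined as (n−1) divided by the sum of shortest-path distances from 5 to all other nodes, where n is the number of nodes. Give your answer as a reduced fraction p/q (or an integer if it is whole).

Distances from 5: 1:1, 2:1, 3:2, 4:1, 6:2. Sum = 7.
n = 6, so closeness = 5/7.

5/7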